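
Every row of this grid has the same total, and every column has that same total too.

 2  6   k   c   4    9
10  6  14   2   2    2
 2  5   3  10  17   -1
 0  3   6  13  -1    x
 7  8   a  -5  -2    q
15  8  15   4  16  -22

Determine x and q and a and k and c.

Rows 2 and 3 both sum to 36, so that's the common total.
The known cells in column 4 total 24, leaving 36 − 24 = 12 for the blank.
The known cells in row 1 total 33, leaving 36 − 33 = 3 for the blank.
The known cells in column 3 total 41, leaving 36 − 41 = -5 for the blank.
The known cells in row 5 total 3, leaving 36 − 3 = 33 for the blank.
The known cells in row 4 total 21, leaving 36 − 21 = 15 for the blank.

x = 15, q = 33, a = -5, k = 3, c = 12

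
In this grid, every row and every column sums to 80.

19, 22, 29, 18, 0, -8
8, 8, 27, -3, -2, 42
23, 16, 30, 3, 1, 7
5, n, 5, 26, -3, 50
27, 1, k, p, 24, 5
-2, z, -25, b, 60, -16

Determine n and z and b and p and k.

Row 4 has 5 + 5 + 26 − 3 + 50 = 83; the blank must be 80 − 83 = -3.
Column 2 has 22 + 8 + 16 − 3 + 1 = 44; the blank must be 80 − 44 = 36.
Column 3 has 29 + 27 + 30 + 5 − 25 = 66; the blank must be 80 − 66 = 14.
Row 5 has 27 + 1 + 14 + 24 + 5 = 71; the blank must be 80 − 71 = 9.
Row 6 has -2 + 36 − 25 + 60 − 16 = 53; the blank must be 80 − 53 = 27.

n = -3, z = 36, b = 27, p = 9, k = 14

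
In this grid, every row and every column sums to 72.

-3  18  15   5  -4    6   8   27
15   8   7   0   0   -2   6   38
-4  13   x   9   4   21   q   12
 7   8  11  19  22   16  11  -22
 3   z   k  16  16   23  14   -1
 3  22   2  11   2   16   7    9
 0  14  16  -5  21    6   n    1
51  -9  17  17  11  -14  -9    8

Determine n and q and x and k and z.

n = 19, q = 16, x = 1, k = 3, z = -2

Row 7: 0 + 14 + 16 − 5 + 21 + 6 + 1 = 53, so its missing entry is 72 − 53 = 19.
Column 7: 8 + 6 + 11 + 14 + 7 + 19 − 9 = 56, so its missing entry is 72 − 56 = 16.
Row 3: -4 + 13 + 9 + 4 + 21 + 16 + 12 = 71, so its missing entry is 72 − 71 = 1.
Column 3: 15 + 7 + 1 + 11 + 2 + 16 + 17 = 69, so its missing entry is 72 − 69 = 3.
Row 5: 3 + 3 + 16 + 16 + 23 + 14 − 1 = 74, so its missing entry is 72 − 74 = -2.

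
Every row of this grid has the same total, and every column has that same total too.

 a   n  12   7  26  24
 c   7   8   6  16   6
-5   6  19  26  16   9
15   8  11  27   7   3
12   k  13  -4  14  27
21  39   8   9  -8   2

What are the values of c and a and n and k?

Rows 3 and 4 both sum to 71, so that's the common total.
Row 2: 7 + 8 + 6 + 16 + 6 = 43, so its missing entry is 71 − 43 = 28.
Row 5: 12 + 13 − 4 + 14 + 27 = 62, so its missing entry is 71 − 62 = 9.
Column 2: 7 + 6 + 8 + 9 + 39 = 69, so its missing entry is 71 − 69 = 2.
Row 1: 2 + 12 + 7 + 26 + 24 = 71, so its missing entry is 71 − 71 = 0.

c = 28, a = 0, n = 2, k = 9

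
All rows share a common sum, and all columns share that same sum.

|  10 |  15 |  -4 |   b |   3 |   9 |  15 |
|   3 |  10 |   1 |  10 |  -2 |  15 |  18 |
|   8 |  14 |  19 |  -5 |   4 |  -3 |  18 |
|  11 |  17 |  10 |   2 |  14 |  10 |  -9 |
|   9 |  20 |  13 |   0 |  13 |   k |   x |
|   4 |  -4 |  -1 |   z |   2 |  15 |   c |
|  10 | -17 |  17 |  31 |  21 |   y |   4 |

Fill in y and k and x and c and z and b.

y = -11, k = 20, x = -20, c = 29, z = 10, b = 7

Rows 2 and 3 both sum to 55, so that's the common total.
The known cells in row 7 total 66, leaving 55 − 66 = -11 for the blank.
The known cells in row 1 total 48, leaving 55 − 48 = 7 for the blank.
The known cells in column 6 total 35, leaving 55 − 35 = 20 for the blank.
The known cells in row 5 total 75, leaving 55 − 75 = -20 for the blank.
The known cells in column 7 total 26, leaving 55 − 26 = 29 for the blank.
The known cells in row 6 total 45, leaving 55 − 45 = 10 for the blank.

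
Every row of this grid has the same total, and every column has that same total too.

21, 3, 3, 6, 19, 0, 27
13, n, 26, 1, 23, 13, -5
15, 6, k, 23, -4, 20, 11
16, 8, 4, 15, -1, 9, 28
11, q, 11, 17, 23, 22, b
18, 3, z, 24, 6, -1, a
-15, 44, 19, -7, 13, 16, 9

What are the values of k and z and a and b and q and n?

k = 8, z = 8, a = 21, b = -12, q = 7, n = 8

Rows 1 and 4 both sum to 79, so that's the common total.
Row 2: 13 + 26 + 1 + 23 + 13 − 5 = 71, so its missing entry is 79 − 71 = 8.
Row 3: 15 + 6 + 23 − 4 + 20 + 11 = 71, so its missing entry is 79 − 71 = 8.
Column 2: 3 + 8 + 6 + 8 + 3 + 44 = 72, so its missing entry is 79 − 72 = 7.
Row 5: 11 + 7 + 11 + 17 + 23 + 22 = 91, so its missing entry is 79 − 91 = -12.
Column 7: 27 − 5 + 11 + 28 − 12 + 9 = 58, so its missing entry is 79 − 58 = 21.
Row 6: 18 + 3 + 24 + 6 − 1 + 21 = 71, so its missing entry is 79 − 71 = 8.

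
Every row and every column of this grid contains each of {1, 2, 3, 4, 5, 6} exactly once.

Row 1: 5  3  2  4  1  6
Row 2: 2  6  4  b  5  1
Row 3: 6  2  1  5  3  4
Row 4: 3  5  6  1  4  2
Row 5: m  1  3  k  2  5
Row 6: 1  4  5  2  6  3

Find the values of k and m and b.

Cell (5,1): column 1 already has {1, 2, 3, 5, 6} → 4.
At (row 2, col 4): row 2 already has {1, 2, 4, 5, 6}, so the value is 3.
At (row 5, col 4): row 5 already has {1, 2, 3, 4, 5}, so the value is 6.

k = 6, m = 4, b = 3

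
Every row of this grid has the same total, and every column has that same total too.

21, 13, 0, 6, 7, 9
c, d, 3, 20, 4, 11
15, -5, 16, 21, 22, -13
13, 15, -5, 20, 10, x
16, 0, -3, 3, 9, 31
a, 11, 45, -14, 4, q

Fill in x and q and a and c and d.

x = 3, q = 15, a = -5, c = -4, d = 22

Rows 1 and 3 both sum to 56, so that's the common total.
Column 2 has 13 − 5 + 15 + 0 + 11 = 34; the blank must be 56 − 34 = 22.
Row 2 has 22 + 3 + 20 + 4 + 11 = 60; the blank must be 56 − 60 = -4.
Column 1 has 21 − 4 + 15 + 13 + 16 = 61; the blank must be 56 − 61 = -5.
Row 6 has -5 + 11 + 45 − 14 + 4 = 41; the blank must be 56 − 41 = 15.
Row 4 has 13 + 15 − 5 + 20 + 10 = 53; the blank must be 56 − 53 = 3.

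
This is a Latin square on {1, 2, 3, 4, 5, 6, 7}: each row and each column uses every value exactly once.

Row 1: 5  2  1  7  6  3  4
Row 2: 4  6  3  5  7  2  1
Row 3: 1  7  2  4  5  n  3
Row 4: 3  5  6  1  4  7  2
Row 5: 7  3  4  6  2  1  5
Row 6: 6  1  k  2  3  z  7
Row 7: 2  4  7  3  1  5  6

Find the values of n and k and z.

n = 6, k = 5, z = 4

For row 3, column 6: row 3 already has {1, 2, 3, 4, 5, 7}; that leaves 6.
At (row 6, col 6): column 6 already has {1, 2, 3, 5, 6, 7}, so the value is 4.
At (row 6, col 3): row 6 already has {1, 2, 3, 4, 6, 7}, so the value is 5.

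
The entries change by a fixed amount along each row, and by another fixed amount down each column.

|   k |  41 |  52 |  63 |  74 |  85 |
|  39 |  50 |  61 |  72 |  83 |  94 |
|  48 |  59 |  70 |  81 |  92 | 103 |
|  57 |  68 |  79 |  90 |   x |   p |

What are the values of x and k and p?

Along each row the entries change by 11 per step; down each column they change by 9.
Row 4: from 57 at column 1, stepping by 11 to column 5 gives 101.
Row 1: from 41 at column 2, stepping by 11 to column 1 gives 30.
Row 4: from 57 at column 1, stepping by 11 to column 6 gives 112.

x = 101, k = 30, p = 112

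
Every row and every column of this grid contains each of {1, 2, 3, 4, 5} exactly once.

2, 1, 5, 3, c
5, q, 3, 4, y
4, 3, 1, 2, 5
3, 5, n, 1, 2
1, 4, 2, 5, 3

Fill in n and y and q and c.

n = 4, y = 1, q = 2, c = 4

Cell (2,2): column 2 already has {1, 3, 4, 5} → 2.
Cell (1,5): row 1 already has {1, 2, 3, 5} → 4.
At (row 4, col 3): row 4 already has {1, 2, 3, 5}, so the value is 4.
Cell (2,5): row 2 already has {2, 3, 4, 5} → 1.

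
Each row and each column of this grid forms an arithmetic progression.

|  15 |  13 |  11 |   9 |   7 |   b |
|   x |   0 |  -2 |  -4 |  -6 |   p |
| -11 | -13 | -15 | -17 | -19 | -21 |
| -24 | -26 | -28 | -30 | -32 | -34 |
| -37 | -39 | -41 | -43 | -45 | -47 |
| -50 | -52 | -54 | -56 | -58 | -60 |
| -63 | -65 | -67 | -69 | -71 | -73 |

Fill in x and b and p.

Along each row the entries change by -2 per step; down each column they change by -13.
Row 2: from 0 at column 2, stepping by -2 to column 1 gives 2.
Row 1: from 15 at column 1, stepping by -2 to column 6 gives 5.
Row 2: from 0 at column 2, stepping by -2 to column 6 gives -8.

x = 2, b = 5, p = -8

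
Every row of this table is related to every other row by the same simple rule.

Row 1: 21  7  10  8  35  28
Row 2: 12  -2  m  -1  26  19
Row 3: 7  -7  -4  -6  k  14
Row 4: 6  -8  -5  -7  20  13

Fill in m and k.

The difference between any two rows is the same in every column — this is an addition table with the headers hidden.
Row 2 minus row 1 is -1 − 8 = -9, so its entry in column 3 is 10 + (-9) = 1.
Row 3 minus row 1 is -6 − 8 = -14, so its entry in column 5 is 35 + (-14) = 21.

m = 1, k = 21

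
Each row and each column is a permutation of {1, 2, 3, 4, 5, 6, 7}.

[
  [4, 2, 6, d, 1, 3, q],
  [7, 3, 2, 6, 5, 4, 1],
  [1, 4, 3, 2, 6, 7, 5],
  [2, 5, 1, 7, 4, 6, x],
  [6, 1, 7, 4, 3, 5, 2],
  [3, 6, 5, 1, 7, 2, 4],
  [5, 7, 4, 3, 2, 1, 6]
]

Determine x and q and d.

For row 1, column 4: column 4 already has {1, 2, 3, 4, 6, 7}; that leaves 5.
For row 4, column 7: row 4 already has {1, 2, 4, 5, 6, 7}; that leaves 3.
At (row 1, col 7): row 1 already has {1, 2, 3, 4, 5, 6}, so the value is 7.

x = 3, q = 7, d = 5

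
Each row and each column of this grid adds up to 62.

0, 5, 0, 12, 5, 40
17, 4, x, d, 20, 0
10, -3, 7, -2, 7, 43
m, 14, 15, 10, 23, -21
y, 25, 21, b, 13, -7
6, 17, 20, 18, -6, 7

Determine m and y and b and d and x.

The known cells in column 3 total 63, leaving 62 − 63 = -1 for the blank.
The known cells in row 4 total 41, leaving 62 − 41 = 21 for the blank.
The known cells in column 1 total 54, leaving 62 − 54 = 8 for the blank.
The known cells in row 5 total 60, leaving 62 − 60 = 2 for the blank.
The known cells in row 2 total 40, leaving 62 − 40 = 22 for the blank.

m = 21, y = 8, b = 2, d = 22, x = -1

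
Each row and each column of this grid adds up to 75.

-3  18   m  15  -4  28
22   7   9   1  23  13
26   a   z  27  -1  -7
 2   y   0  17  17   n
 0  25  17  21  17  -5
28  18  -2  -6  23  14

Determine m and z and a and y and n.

m = 21, z = 30, a = 0, y = 7, n = 32

The known cells in row 1 total 54, leaving 75 − 54 = 21 for the blank.
The known cells in column 3 total 45, leaving 75 − 45 = 30 for the blank.
The known cells in row 3 total 75, leaving 75 − 75 = 0 for the blank.
The known cells in column 2 total 68, leaving 75 − 68 = 7 for the blank.
The known cells in row 4 total 43, leaving 75 − 43 = 32 for the blank.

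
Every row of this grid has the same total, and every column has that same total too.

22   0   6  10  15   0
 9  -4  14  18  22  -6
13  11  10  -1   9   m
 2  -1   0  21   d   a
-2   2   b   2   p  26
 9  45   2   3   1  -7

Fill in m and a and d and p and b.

Rows 1 and 2 both sum to 53, so that's the common total.
The known cells in column 3 total 32, leaving 53 − 32 = 21 for the blank.
The known cells in row 5 total 49, leaving 53 − 49 = 4 for the blank.
The known cells in column 5 total 51, leaving 53 − 51 = 2 for the blank.
The known cells in row 3 total 42, leaving 53 − 42 = 11 for the blank.
The known cells in row 4 total 24, leaving 53 − 24 = 29 for the blank.

m = 11, a = 29, d = 2, p = 4, b = 21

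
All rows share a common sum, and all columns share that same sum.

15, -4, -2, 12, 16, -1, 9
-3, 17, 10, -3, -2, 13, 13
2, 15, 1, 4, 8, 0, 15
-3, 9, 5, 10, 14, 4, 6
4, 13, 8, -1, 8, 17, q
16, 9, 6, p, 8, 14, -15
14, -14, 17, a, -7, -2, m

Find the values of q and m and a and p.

q = -4, m = 21, a = 16, p = 7

Rows 1 and 2 both sum to 45, so that's the common total.
Row 6 has 16 + 9 + 6 + 8 + 14 − 15 = 38; the blank must be 45 − 38 = 7.
Row 5 has 4 + 13 + 8 − 1 + 8 + 17 = 49; the blank must be 45 − 49 = -4.
Column 7 has 9 + 13 + 15 + 6 − 4 − 15 = 24; the blank must be 45 − 24 = 21.
Row 7 has 14 − 14 + 17 − 7 − 2 + 21 = 29; the blank must be 45 − 29 = 16.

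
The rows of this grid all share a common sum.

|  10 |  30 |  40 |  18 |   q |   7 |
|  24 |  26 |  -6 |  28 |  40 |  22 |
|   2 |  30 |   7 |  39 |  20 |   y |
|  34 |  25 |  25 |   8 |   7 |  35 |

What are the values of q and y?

q = 29, y = 36

Row 2 sums to 134 and so does row 4; that's the common total.
In row 1 the known cells total 105, leaving 134 − 105 = 29.
In row 3 the known cells total 98, leaving 134 − 98 = 36.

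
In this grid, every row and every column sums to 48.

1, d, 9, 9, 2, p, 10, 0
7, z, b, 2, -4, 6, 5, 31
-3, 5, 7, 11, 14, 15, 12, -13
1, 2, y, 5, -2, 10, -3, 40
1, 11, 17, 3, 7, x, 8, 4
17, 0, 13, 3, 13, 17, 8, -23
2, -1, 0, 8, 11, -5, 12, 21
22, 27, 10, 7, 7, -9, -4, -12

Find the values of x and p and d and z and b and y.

x = -3, p = 17, d = 0, z = 4, b = -3, y = -5

The known cells in row 5 total 51, leaving 48 − 51 = -3 for the blank.
The known cells in column 6 total 31, leaving 48 − 31 = 17 for the blank.
The known cells in row 1 total 48, leaving 48 − 48 = 0 for the blank.
The known cells in column 2 total 44, leaving 48 − 44 = 4 for the blank.
The known cells in row 2 total 51, leaving 48 − 51 = -3 for the blank.
The known cells in row 4 total 53, leaving 48 − 53 = -5 for the blank.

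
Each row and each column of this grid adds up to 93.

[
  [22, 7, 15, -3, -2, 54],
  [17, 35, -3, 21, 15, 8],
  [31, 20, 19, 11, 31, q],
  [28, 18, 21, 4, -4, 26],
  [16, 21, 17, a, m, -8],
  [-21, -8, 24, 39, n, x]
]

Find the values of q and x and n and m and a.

q = -19, x = 32, n = 27, m = 26, a = 21

Column 4: -3 + 21 + 11 + 4 + 39 = 72, so its missing entry is 93 − 72 = 21.
Row 5: 16 + 21 + 17 + 21 − 8 = 67, so its missing entry is 93 − 67 = 26.
Column 5: -2 + 15 + 31 − 4 + 26 = 66, so its missing entry is 93 − 66 = 27.
Row 6: -21 − 8 + 24 + 39 + 27 = 61, so its missing entry is 93 − 61 = 32.
Row 3: 31 + 20 + 19 + 11 + 31 = 112, so its missing entry is 93 − 112 = -19.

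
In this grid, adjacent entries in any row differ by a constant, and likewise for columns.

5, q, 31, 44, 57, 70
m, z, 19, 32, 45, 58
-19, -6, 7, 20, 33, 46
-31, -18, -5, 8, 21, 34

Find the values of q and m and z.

q = 18, m = -7, z = 6

Along each row the entries change by 13 per step; down each column they change by -12.
Row 1: from 5 at column 1, stepping by 13 to column 2 gives 18.
Row 2: from 19 at column 3, stepping by 13 to column 1 gives -7.
Row 2: from 19 at column 3, stepping by 13 to column 2 gives 6.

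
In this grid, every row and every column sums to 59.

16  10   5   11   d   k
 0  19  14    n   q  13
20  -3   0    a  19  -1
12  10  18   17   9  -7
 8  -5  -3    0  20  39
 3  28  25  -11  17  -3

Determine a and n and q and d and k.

a = 24, n = 18, q = -5, d = -1, k = 18

Row 3: 20 − 3 + 0 + 19 − 1 = 35, so its missing entry is 59 − 35 = 24.
Column 6: 13 − 1 − 7 + 39 − 3 = 41, so its missing entry is 59 − 41 = 18.
Row 1: 16 + 10 + 5 + 11 + 18 = 60, so its missing entry is 59 − 60 = -1.
Column 5: -1 + 19 + 9 + 20 + 17 = 64, so its missing entry is 59 − 64 = -5.
Row 2: 0 + 19 + 14 − 5 + 13 = 41, so its missing entry is 59 − 41 = 18.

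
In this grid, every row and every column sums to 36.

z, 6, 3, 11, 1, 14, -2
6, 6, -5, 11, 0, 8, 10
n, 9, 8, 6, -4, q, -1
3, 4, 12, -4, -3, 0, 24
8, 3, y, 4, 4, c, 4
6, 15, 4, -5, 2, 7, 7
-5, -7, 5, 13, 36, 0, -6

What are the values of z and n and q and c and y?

Row 1: 6 + 3 + 11 + 1 + 14 − 2 = 33, so its missing entry is 36 − 33 = 3.
Column 1: 3 + 6 + 3 + 8 + 6 − 5 = 21, so its missing entry is 36 − 21 = 15.
Column 3: 3 − 5 + 8 + 12 + 4 + 5 = 27, so its missing entry is 36 − 27 = 9.
Row 5: 8 + 3 + 9 + 4 + 4 + 4 = 32, so its missing entry is 36 − 32 = 4.
Row 3: 15 + 9 + 8 + 6 − 4 − 1 = 33, so its missing entry is 36 − 33 = 3.

z = 3, n = 15, q = 3, c = 4, y = 9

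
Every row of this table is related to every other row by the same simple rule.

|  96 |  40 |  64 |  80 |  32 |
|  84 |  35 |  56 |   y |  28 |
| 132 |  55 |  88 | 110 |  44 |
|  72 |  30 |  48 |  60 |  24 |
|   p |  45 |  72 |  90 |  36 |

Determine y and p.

y = 70, p = 108

Each row is a constant multiple of every other row — this is a multiplication table with the headers hidden.
Row 2 is 28/32 = 7/8 times row 1, so its entry in column 4 is 80 × 7/8 = 70.
Row 5 is 36/32 = 9/8 times row 1, so its entry in column 1 is 96 × 9/8 = 108.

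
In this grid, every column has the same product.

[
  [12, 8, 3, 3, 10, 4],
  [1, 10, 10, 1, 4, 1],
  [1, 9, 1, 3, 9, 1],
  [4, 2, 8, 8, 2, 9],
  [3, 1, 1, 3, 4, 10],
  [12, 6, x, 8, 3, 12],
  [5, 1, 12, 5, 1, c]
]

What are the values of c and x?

c = 2, x = 3

Columns 1 and 4 each multiply to 8640, so every column has product 8640.
Column 6: 4×1×1×9×10×12 = 4320, so the missing entry is 8640 ÷ 4320 = 2.
Column 3: 3×10×1×8×1×12 = 2880, so the missing entry is 8640 ÷ 2880 = 3.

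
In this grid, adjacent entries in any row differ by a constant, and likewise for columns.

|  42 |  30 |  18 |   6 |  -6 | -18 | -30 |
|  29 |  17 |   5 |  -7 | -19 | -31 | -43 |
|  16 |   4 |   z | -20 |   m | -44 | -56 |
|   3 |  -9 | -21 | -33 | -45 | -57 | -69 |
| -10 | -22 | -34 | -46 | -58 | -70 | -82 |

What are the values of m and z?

m = -32, z = -8

Along each row the entries change by -12 per step; down each column they change by -13.
Row 3: from 16 at column 1, stepping by -12 to column 5 gives -32.
Row 3: from 16 at column 1, stepping by -12 to column 3 gives -8.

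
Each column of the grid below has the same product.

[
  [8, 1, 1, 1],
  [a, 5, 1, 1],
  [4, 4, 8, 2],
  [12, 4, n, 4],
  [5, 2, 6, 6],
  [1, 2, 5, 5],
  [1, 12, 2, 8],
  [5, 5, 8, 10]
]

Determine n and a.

n = 5, a = 2

Columns 2 and 4 each multiply to 19200, so every column has product 19200.
Column 3: 1×1×8×6×5×2×8 = 3840, so the missing entry is 19200 ÷ 3840 = 5.
Column 1: 8×4×12×5×1×1×5 = 9600, so the missing entry is 19200 ÷ 9600 = 2.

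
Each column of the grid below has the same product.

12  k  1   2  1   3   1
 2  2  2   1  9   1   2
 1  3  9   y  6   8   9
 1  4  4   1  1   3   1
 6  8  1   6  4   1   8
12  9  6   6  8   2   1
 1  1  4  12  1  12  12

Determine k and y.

Columns 5 and 7 each multiply to 1728, so every column has product 1728.
Column 2: 2×3×4×8×9×1 = 1728, so the missing entry is 1728 ÷ 1728 = 1.
Column 4: 2×1×1×6×6×12 = 864, so the missing entry is 1728 ÷ 864 = 2.

k = 1, y = 2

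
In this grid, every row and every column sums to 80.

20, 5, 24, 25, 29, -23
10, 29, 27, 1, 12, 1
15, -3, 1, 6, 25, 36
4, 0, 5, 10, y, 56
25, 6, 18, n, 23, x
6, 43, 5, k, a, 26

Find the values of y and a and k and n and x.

y = 5, a = -14, k = 14, n = 24, x = -16

Row 4 has 4 + 0 + 5 + 10 + 56 = 75; the blank must be 80 − 75 = 5.
Column 5 has 29 + 12 + 25 + 5 + 23 = 94; the blank must be 80 − 94 = -14.
Column 6 has -23 + 1 + 36 + 56 + 26 = 96; the blank must be 80 − 96 = -16.
Row 5 has 25 + 6 + 18 + 23 − 16 = 56; the blank must be 80 − 56 = 24.
Row 6 has 6 + 43 + 5 − 14 + 26 = 66; the blank must be 80 − 66 = 14.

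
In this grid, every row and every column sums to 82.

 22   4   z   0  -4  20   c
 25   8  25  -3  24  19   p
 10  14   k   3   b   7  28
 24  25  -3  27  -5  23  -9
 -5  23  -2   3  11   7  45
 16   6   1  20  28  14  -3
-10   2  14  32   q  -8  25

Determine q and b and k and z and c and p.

The known cells in row 7 total 55, leaving 82 − 55 = 27 for the blank.
The known cells in column 5 total 81, leaving 82 − 81 = 1 for the blank.
The known cells in row 3 total 63, leaving 82 − 63 = 19 for the blank.
The known cells in column 3 total 54, leaving 82 − 54 = 28 for the blank.
The known cells in row 1 total 70, leaving 82 − 70 = 12 for the blank.
The known cells in row 2 total 98, leaving 82 − 98 = -16 for the blank.

q = 27, b = 1, k = 19, z = 28, c = 12, p = -16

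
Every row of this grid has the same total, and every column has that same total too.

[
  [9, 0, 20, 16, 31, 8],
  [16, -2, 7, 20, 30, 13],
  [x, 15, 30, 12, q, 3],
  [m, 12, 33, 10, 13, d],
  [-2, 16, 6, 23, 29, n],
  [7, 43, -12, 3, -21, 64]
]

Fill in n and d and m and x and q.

n = 12, d = -16, m = 32, x = 22, q = 2

Rows 1 and 2 both sum to 84, so that's the common total.
Column 5: 31 + 30 + 13 + 29 − 21 = 82, so its missing entry is 84 − 82 = 2.
Row 3: 15 + 30 + 12 + 2 + 3 = 62, so its missing entry is 84 − 62 = 22.
Column 1: 9 + 16 + 22 − 2 + 7 = 52, so its missing entry is 84 − 52 = 32.
Row 5: -2 + 16 + 6 + 23 + 29 = 72, so its missing entry is 84 − 72 = 12.
Row 4: 32 + 12 + 33 + 10 + 13 = 100, so its missing entry is 84 − 100 = -16.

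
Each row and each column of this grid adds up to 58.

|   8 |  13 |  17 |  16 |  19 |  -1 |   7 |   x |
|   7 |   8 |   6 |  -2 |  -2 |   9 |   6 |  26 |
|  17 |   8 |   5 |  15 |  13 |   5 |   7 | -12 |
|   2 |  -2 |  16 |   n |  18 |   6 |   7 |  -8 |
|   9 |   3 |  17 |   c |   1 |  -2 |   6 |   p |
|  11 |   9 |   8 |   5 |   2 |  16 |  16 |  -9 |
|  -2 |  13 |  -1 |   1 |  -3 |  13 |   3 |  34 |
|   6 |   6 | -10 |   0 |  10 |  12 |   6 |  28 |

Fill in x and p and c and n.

x = -21, p = 20, c = 4, n = 19

The known cells in row 1 total 79, leaving 58 − 79 = -21 for the blank.
The known cells in row 4 total 39, leaving 58 − 39 = 19 for the blank.
The known cells in column 8 total 38, leaving 58 − 38 = 20 for the blank.
The known cells in row 5 total 54, leaving 58 − 54 = 4 for the blank.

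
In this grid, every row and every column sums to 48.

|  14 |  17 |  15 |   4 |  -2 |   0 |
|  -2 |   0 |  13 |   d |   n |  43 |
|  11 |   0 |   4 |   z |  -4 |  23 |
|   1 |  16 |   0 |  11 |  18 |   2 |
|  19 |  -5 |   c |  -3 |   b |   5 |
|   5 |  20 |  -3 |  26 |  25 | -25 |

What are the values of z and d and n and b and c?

Column 3 has 15 + 13 + 4 + 0 − 3 = 29; the blank must be 48 − 29 = 19.
Row 5 has 19 − 5 + 19 − 3 + 5 = 35; the blank must be 48 − 35 = 13.
Column 5 has -2 − 4 + 18 + 13 + 25 = 50; the blank must be 48 − 50 = -2.
Row 3 has 11 + 0 + 4 − 4 + 23 = 34; the blank must be 48 − 34 = 14.
Row 2 has -2 + 0 + 13 − 2 + 43 = 52; the blank must be 48 − 52 = -4.

z = 14, d = -4, n = -2, b = 13, c = 19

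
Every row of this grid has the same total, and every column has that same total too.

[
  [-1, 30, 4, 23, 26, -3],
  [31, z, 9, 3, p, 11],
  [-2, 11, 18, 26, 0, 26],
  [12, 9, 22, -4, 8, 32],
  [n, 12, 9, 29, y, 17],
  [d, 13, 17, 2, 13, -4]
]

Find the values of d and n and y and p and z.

d = 38, n = 1, y = 11, p = 21, z = 4

Rows 1 and 3 both sum to 79, so that's the common total.
Column 2 has 30 + 11 + 9 + 12 + 13 = 75; the blank must be 79 − 75 = 4.
Row 2 has 31 + 4 + 9 + 3 + 11 = 58; the blank must be 79 − 58 = 21.
Column 5 has 26 + 21 + 0 + 8 + 13 = 68; the blank must be 79 − 68 = 11.
Row 5 has 12 + 9 + 29 + 11 + 17 = 78; the blank must be 79 − 78 = 1.
Row 6 has 13 + 17 + 2 + 13 − 4 = 41; the blank must be 79 − 41 = 38.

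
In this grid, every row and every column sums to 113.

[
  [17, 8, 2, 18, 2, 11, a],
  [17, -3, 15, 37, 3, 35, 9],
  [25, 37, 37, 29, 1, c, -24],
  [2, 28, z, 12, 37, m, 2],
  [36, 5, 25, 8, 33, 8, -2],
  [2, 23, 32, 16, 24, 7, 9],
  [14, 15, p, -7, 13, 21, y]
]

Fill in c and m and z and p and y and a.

c = 8, m = 23, z = 9, p = -7, y = 64, a = 55

Row 1 has 17 + 8 + 2 + 18 + 2 + 11 = 58; the blank must be 113 − 58 = 55.
Column 7 has 55 + 9 − 24 + 2 − 2 + 9 = 49; the blank must be 113 − 49 = 64.
Row 7 has 14 + 15 − 7 + 13 + 21 + 64 = 120; the blank must be 113 − 120 = -7.
Column 3 has 2 + 15 + 37 + 25 + 32 − 7 = 104; the blank must be 113 − 104 = 9.
Row 3 has 25 + 37 + 37 + 29 + 1 − 24 = 105; the blank must be 113 − 105 = 8.
Row 4 has 2 + 28 + 9 + 12 + 37 + 2 = 90; the blank must be 113 − 90 = 23.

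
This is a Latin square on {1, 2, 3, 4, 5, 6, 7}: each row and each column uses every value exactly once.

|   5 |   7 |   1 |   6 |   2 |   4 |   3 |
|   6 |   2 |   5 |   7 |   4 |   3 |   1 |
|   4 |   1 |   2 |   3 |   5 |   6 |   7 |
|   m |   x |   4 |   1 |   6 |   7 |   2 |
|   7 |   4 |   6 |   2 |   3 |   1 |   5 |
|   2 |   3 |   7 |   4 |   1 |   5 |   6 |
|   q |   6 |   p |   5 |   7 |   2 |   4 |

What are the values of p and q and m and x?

p = 3, q = 1, m = 3, x = 5

Cell (4,2): column 2 already has {1, 2, 3, 4, 6, 7} → 5.
At (row 7, col 3): column 3 already has {1, 2, 4, 5, 6, 7}, so the value is 3.
Cell (7,1): row 7 already has {2, 3, 4, 5, 6, 7} → 1.
For row 4, column 1: row 4 already has {1, 2, 4, 5, 6, 7}; that leaves 3.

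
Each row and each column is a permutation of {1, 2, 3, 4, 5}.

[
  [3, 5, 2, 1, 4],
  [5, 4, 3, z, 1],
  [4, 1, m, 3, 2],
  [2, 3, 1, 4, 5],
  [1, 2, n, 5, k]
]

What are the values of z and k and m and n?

z = 2, k = 3, m = 5, n = 4

Cell (5,5): column 5 already has {1, 2, 4, 5} → 3.
For row 2, column 4: row 2 already has {1, 3, 4, 5}; that leaves 2.
At (row 5, col 3): row 5 already has {1, 2, 3, 5}, so the value is 4.
At (row 3, col 3): row 3 already has {1, 2, 3, 4}, so the value is 5.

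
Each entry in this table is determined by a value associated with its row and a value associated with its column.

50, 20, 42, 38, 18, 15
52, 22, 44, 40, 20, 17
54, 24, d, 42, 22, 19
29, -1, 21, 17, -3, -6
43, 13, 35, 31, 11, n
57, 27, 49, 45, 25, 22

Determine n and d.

The difference between any two rows is the same in every column — this is an addition table with the headers hidden.
Row 5 minus row 1 is 43 − 50 = -7, so its entry in column 6 is 15 + (-7) = 8.
Row 3 minus row 1 is 54 − 50 = 4, so its entry in column 3 is 42 + 4 = 46.

n = 8, d = 46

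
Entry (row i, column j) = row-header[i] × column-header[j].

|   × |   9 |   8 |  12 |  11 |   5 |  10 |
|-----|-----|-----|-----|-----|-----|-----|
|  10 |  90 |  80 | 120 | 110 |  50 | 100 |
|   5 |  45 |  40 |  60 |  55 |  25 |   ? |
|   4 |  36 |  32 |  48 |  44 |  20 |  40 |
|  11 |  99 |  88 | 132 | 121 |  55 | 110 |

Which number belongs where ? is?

50

5 × 10 = 50.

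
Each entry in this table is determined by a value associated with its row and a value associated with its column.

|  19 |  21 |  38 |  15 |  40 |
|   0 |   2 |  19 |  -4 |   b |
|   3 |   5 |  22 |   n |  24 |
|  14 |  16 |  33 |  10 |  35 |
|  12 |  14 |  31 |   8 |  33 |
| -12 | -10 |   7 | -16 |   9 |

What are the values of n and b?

The difference between any two rows is the same in every column — this is an addition table with the headers hidden.
Row 3 minus row 1 is 3 − 19 = -16, so its entry in column 4 is 15 + (-16) = -1.
Row 2 minus row 1 is 0 − 19 = -19, so its entry in column 5 is 40 + (-19) = 21.

n = -1, b = 21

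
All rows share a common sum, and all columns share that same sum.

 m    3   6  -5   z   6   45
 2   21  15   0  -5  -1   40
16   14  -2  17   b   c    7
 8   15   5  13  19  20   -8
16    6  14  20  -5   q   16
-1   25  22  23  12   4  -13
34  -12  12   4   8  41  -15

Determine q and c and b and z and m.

q = 5, c = -3, b = 23, z = 20, m = -3

Rows 2 and 4 both sum to 72, so that's the common total.
The known cells in column 1 total 75, leaving 72 − 75 = -3 for the blank.
The known cells in row 1 total 52, leaving 72 − 52 = 20 for the blank.
The known cells in column 5 total 49, leaving 72 − 49 = 23 for the blank.
The known cells in row 5 total 67, leaving 72 − 67 = 5 for the blank.
The known cells in row 3 total 75, leaving 72 − 75 = -3 for the blank.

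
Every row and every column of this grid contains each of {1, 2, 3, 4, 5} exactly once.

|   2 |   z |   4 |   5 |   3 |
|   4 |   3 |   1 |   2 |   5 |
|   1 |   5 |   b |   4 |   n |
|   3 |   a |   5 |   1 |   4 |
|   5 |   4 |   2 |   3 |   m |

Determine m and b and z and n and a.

For row 1, column 2: row 1 already has {2, 3, 4, 5}; that leaves 1.
At (row 5, col 5): row 5 already has {2, 3, 4, 5}, so the value is 1.
At (row 3, col 5): column 5 already has {1, 3, 4, 5}, so the value is 2.
For row 4, column 2: row 4 already has {1, 3, 4, 5}; that leaves 2.
For row 3, column 3: row 3 already has {1, 2, 4, 5}; that leaves 3.

m = 1, b = 3, z = 1, n = 2, a = 2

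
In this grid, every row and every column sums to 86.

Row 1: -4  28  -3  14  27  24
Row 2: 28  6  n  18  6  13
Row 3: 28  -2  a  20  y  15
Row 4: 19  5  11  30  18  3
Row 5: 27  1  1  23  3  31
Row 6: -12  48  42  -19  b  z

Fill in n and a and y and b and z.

n = 15, a = 20, y = 5, b = 27, z = 0

Column 6 has 24 + 13 + 15 + 3 + 31 = 86; the blank must be 86 − 86 = 0.
Row 2 has 28 + 6 + 18 + 6 + 13 = 71; the blank must be 86 − 71 = 15.
Row 6 has -12 + 48 + 42 − 19 + 0 = 59; the blank must be 86 − 59 = 27.
Column 5 has 27 + 6 + 18 + 3 + 27 = 81; the blank must be 86 − 81 = 5.
Row 3 has 28 − 2 + 20 + 5 + 15 = 66; the blank must be 86 − 66 = 20.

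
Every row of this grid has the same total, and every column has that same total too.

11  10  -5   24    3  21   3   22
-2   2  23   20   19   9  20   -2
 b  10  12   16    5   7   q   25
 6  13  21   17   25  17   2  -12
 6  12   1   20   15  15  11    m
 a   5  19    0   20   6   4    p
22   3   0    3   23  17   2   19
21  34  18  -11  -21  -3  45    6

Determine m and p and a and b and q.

Rows 1 and 2 both sum to 89, so that's the common total.
Column 7 has 3 + 20 + 2 + 11 + 4 + 2 + 45 = 87; the blank must be 89 − 87 = 2.
Row 3 has 10 + 12 + 16 + 5 + 7 + 2 + 25 = 77; the blank must be 89 − 77 = 12.
Column 1 has 11 − 2 + 12 + 6 + 6 + 22 + 21 = 76; the blank must be 89 − 76 = 13.
Row 6 has 13 + 5 + 19 + 0 + 20 + 6 + 4 = 67; the blank must be 89 − 67 = 22.
Row 5 has 6 + 12 + 1 + 20 + 15 + 15 + 11 = 80; the blank must be 89 − 80 = 9.

m = 9, p = 22, a = 13, b = 12, q = 2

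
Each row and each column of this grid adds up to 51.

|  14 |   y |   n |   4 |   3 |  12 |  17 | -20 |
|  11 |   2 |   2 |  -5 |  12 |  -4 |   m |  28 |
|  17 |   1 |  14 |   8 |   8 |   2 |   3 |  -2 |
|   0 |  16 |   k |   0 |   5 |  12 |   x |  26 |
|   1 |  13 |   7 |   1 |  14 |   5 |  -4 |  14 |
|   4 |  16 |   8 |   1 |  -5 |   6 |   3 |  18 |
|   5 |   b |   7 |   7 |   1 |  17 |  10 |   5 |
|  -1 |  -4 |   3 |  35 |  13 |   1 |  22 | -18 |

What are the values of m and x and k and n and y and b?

m = 5, x = -5, k = -3, n = 13, y = 8, b = -1

Row 7 has 5 + 7 + 7 + 1 + 17 + 10 + 5 = 52; the blank must be 51 − 52 = -1.
Column 2 has 2 + 1 + 16 + 13 + 16 − 1 − 4 = 43; the blank must be 51 − 43 = 8.
Row 1 has 14 + 8 + 4 + 3 + 12 + 17 − 20 = 38; the blank must be 51 − 38 = 13.
Row 2 has 11 + 2 + 2 − 5 + 12 − 4 + 28 = 46; the blank must be 51 − 46 = 5.
Column 7 has 17 + 5 + 3 − 4 + 3 + 10 + 22 = 56; the blank must be 51 − 56 = -5.
Row 4 has 0 + 16 + 0 + 5 + 12 − 5 + 26 = 54; the blank must be 51 − 54 = -3.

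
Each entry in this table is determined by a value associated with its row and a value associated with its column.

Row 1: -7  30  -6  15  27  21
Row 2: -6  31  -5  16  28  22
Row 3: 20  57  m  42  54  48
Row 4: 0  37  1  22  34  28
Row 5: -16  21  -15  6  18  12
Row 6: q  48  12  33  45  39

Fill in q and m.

q = 11, m = 21

The difference between any two rows is the same in every column — this is an addition table with the headers hidden.
Row 6 minus row 1 is 45 − 27 = 18, so its entry in column 1 is -7 + 18 = 11.
Row 3 minus row 1 is 54 − 27 = 27, so its entry in column 3 is -6 + 27 = 21.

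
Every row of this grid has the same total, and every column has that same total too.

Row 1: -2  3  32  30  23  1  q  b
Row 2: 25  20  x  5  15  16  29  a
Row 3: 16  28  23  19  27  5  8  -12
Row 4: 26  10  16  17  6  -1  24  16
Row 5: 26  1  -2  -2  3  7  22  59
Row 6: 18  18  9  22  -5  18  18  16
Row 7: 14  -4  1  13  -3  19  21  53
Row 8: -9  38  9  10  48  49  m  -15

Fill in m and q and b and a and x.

m = -16, q = 8, b = 19, a = -22, x = 26

Rows 3 and 4 both sum to 114, so that's the common total.
Column 3 has 32 + 23 + 16 − 2 + 9 + 1 + 9 = 88; the blank must be 114 − 88 = 26.
Row 2 has 25 + 20 + 26 + 5 + 15 + 16 + 29 = 136; the blank must be 114 − 136 = -22.
Column 8 has -22 − 12 + 16 + 59 + 16 + 53 − 15 = 95; the blank must be 114 − 95 = 19.
Row 1 has -2 + 3 + 32 + 30 + 23 + 1 + 19 = 106; the blank must be 114 − 106 = 8.
Row 8 has -9 + 38 + 9 + 10 + 48 + 49 − 15 = 130; the blank must be 114 − 130 = -16.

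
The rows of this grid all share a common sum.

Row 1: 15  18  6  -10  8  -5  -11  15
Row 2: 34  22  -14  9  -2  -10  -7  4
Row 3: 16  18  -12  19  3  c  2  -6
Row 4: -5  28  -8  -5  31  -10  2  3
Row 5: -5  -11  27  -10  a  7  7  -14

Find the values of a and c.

The complete rows each total 36.
Row 5 is missing 36 − 1 = 35 (since -5 − 11 + 27 − 10 + 7 + 7 − 14 = 1).
Row 3 is missing 36 − 40 = -4 (since 16 + 18 − 12 + 19 + 3 + 2 − 6 = 40).

a = 35, c = -4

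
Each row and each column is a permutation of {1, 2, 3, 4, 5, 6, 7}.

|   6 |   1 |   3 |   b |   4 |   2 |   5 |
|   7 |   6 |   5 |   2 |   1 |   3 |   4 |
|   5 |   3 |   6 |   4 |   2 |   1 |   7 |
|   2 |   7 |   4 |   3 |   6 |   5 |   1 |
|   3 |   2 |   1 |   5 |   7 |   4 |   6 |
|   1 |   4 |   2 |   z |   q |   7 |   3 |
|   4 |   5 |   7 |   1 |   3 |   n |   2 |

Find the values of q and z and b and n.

At (row 6, col 5): column 5 already has {1, 2, 3, 4, 6, 7}, so the value is 5.
At (row 6, col 4): row 6 already has {1, 2, 3, 4, 5, 7}, so the value is 6.
Cell (1,4): row 1 already has {1, 2, 3, 4, 5, 6} → 7.
At (row 7, col 6): row 7 already has {1, 2, 3, 4, 5, 7}, so the value is 6.

q = 5, z = 6, b = 7, n = 6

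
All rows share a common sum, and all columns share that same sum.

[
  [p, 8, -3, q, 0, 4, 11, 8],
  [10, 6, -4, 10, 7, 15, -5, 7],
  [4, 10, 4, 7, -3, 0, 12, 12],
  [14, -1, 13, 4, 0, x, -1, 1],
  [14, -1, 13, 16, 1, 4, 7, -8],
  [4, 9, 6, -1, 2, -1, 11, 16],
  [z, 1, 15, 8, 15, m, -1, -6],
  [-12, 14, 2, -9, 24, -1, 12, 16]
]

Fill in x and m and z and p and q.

Rows 2 and 3 both sum to 46, so that's the common total.
Column 4 has 10 + 7 + 4 + 16 − 1 + 8 − 9 = 35; the blank must be 46 − 35 = 11.
Row 1 has 8 − 3 + 11 + 0 + 4 + 11 + 8 = 39; the blank must be 46 − 39 = 7.
Column 1 has 7 + 10 + 4 + 14 + 14 + 4 − 12 = 41; the blank must be 46 − 41 = 5.
Row 7 has 5 + 1 + 15 + 8 + 15 − 1 − 6 = 37; the blank must be 46 − 37 = 9.
Row 4 has 14 − 1 + 13 + 4 + 0 − 1 + 1 = 30; the blank must be 46 − 30 = 16.

x = 16, m = 9, z = 5, p = 7, q = 11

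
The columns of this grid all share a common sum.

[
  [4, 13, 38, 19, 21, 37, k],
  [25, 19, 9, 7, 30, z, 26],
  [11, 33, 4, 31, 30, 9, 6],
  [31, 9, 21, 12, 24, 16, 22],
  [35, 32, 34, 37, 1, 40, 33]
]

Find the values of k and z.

k = 19, z = 4

Columns 2 and 4 both add up to 106, so every column sums to 106.
Column 7: 26 + 6 + 22 + 33 = 87, so the missing entry is 106 − 87 = 19.
Column 6: 37 + 9 + 16 + 40 = 102, so the missing entry is 106 − 102 = 4.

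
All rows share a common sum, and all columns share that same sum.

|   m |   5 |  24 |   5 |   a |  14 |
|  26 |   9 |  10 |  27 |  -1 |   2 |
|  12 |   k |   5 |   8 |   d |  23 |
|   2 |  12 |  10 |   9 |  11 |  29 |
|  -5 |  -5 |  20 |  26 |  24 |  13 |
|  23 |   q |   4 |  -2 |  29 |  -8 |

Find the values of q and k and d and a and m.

q = 27, k = 25, d = 0, a = 10, m = 15

Rows 2 and 4 both sum to 73, so that's the common total.
Column 1: 26 + 12 + 2 − 5 + 23 = 58, so its missing entry is 73 − 58 = 15.
Row 1: 15 + 5 + 24 + 5 + 14 = 63, so its missing entry is 73 − 63 = 10.
Column 5: 10 − 1 + 11 + 24 + 29 = 73, so its missing entry is 73 − 73 = 0.
Row 3: 12 + 5 + 8 + 0 + 23 = 48, so its missing entry is 73 − 48 = 25.
Row 6: 23 + 4 − 2 + 29 − 8 = 46, so its missing entry is 73 − 46 = 27.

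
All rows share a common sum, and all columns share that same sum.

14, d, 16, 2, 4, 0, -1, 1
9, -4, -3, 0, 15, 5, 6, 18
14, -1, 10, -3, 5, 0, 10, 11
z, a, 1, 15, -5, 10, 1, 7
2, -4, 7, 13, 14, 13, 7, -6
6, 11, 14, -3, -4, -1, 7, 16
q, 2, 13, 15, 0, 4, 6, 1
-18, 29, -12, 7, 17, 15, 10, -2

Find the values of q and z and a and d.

q = 5, z = 14, a = 3, d = 10

Rows 2 and 3 both sum to 46, so that's the common total.
Row 1: 14 + 16 + 2 + 4 + 0 − 1 + 1 = 36, so its missing entry is 46 − 36 = 10.
Column 2: 10 − 4 − 1 − 4 + 11 + 2 + 29 = 43, so its missing entry is 46 − 43 = 3.
Row 4: 3 + 1 + 15 − 5 + 10 + 1 + 7 = 32, so its missing entry is 46 − 32 = 14.
Row 7: 2 + 13 + 15 + 0 + 4 + 6 + 1 = 41, so its missing entry is 46 − 41 = 5.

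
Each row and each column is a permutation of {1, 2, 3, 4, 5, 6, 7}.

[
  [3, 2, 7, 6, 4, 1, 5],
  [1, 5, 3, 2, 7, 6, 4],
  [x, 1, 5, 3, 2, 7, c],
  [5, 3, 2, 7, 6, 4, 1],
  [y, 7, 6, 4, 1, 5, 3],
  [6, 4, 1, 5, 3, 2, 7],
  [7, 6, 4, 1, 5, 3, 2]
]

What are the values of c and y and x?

c = 6, y = 2, x = 4

At (row 5, col 1): row 5 already has {1, 3, 4, 5, 6, 7}, so the value is 2.
For row 3, column 1: column 1 already has {1, 2, 3, 5, 6, 7}; that leaves 4.
At (row 3, col 7): row 3 already has {1, 2, 3, 4, 5, 7}, so the value is 6.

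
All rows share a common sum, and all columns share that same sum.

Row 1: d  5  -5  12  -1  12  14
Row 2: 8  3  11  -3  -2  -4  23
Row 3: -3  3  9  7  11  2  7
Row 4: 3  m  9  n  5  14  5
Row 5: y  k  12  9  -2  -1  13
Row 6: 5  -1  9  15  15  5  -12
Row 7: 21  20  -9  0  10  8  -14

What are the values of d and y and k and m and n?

Rows 2 and 3 both sum to 36, so that's the common total.
The known cells in row 1 total 37, leaving 36 − 37 = -1 for the blank.
The known cells in column 1 total 33, leaving 36 − 33 = 3 for the blank.
The known cells in column 4 total 40, leaving 36 − 40 = -4 for the blank.
The known cells in row 4 total 32, leaving 36 − 32 = 4 for the blank.
The known cells in row 5 total 34, leaving 36 − 34 = 2 for the blank.

d = -1, y = 3, k = 2, m = 4, n = -4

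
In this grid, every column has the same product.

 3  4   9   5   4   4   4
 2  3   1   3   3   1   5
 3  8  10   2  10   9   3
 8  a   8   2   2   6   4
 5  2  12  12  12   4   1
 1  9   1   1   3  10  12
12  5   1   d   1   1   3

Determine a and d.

a = 1, d = 12

Columns 6 and 7 each multiply to 8640, so every column has product 8640.
Column 2: 4×3×8×2×9×5 = 8640, so the missing entry is 8640 ÷ 8640 = 1.
Column 4: 5×3×2×2×12×1 = 720, so the missing entry is 8640 ÷ 720 = 12.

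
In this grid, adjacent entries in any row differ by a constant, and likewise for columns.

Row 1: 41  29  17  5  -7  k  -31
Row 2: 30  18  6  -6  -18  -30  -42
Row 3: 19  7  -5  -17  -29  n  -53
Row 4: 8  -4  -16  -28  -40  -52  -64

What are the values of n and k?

Along each row the entries change by -12 per step; down each column they change by -11.
Row 3: from 19 at column 1, stepping by -12 to column 6 gives -41.
Row 1: from 41 at column 1, stepping by -12 to column 6 gives -19.

n = -41, k = -19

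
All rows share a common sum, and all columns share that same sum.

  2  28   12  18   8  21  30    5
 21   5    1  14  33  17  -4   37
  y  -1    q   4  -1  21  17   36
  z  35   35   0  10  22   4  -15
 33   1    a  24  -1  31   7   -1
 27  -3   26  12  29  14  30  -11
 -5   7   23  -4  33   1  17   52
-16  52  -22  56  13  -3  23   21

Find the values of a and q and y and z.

Rows 1 and 2 both sum to 124, so that's the common total.
Row 4: 35 + 35 + 0 + 10 + 22 + 4 − 15 = 91, so its missing entry is 124 − 91 = 33.
Column 1: 2 + 21 + 33 + 33 + 27 − 5 − 16 = 95, so its missing entry is 124 − 95 = 29.
Row 5: 33 + 1 + 24 − 1 + 31 + 7 − 1 = 94, so its missing entry is 124 − 94 = 30.
Row 3: 29 − 1 + 4 − 1 + 21 + 17 + 36 = 105, so its missing entry is 124 − 105 = 19.

a = 30, q = 19, y = 29, z = 33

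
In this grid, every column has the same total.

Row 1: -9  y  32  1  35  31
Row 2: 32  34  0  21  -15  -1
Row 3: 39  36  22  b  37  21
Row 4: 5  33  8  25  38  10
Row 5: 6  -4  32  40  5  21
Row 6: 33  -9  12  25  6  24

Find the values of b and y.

The complete columns each total 106.
Column 4 is missing 106 − 112 = -6 (since 1 + 21 + 25 + 40 + 25 = 112).
Column 2 is missing 106 − 90 = 16 (since 34 + 36 + 33 − 4 − 9 = 90).

b = -6, y = 16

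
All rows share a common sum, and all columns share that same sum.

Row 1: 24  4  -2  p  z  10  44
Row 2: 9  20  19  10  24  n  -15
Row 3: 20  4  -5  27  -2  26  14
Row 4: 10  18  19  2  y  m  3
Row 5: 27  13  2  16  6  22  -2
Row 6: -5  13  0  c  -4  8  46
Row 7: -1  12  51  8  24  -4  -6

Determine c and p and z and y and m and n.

c = 26, p = -5, z = 9, y = 27, m = 5, n = 17

Rows 3 and 5 both sum to 84, so that's the common total.
The known cells in row 2 total 67, leaving 84 − 67 = 17 for the blank.
The known cells in row 6 total 58, leaving 84 − 58 = 26 for the blank.
The known cells in column 4 total 89, leaving 84 − 89 = -5 for the blank.
The known cells in row 1 total 75, leaving 84 − 75 = 9 for the blank.
The known cells in column 5 total 57, leaving 84 − 57 = 27 for the blank.
The known cells in row 4 total 79, leaving 84 − 79 = 5 for the blank.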